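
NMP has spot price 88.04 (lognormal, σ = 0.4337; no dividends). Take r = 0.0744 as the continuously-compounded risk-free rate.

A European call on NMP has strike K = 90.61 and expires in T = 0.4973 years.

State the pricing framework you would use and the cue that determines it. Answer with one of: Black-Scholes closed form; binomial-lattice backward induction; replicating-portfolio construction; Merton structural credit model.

Key observation: the instrument is a plain European call (strike 90.61) on a lognormal asset; the exact continuous-time formula applies directly.

framework: Black-Scholes closed form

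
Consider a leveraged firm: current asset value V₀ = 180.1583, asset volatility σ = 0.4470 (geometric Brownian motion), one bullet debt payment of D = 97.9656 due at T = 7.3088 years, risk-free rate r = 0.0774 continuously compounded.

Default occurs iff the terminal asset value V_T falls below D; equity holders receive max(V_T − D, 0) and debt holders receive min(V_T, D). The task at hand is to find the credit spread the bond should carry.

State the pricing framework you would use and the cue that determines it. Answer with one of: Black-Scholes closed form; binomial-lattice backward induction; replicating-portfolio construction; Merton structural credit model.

Key observation: a levered firm with one bullet debt due at 7.3088 years is the canonical structural-credit setup: equity is a call on the firm's assets struck at the face value.

framework: Merton structural credit model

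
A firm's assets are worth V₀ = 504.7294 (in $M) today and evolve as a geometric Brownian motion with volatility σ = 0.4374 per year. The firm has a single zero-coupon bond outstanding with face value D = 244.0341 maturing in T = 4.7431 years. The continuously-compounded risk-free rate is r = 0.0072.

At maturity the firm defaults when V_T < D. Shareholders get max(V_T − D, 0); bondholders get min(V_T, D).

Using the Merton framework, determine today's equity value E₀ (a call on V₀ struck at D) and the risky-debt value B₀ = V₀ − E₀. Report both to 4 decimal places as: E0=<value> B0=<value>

E0=305.9369 B0=198.7925

Equity is a call on the firm's assets struck at D = 244.0341:
d₁ = [ln(V₀/D) + (r + σ²/2)T] / (σ√T)
   = [ln(504.7294/244.0341) + (0.0072 + 0.5·0.4374²)·4.7431] / (0.4374·√4.7431)
   = [0.726714 + 0.487872] / 0.952599 = 1.275025
d₂ = d₁ − σ√T = 1.275025 − 0.952599 = 0.322426
N(d₁) = 0.898850,  N(d₂) = 0.626435,  e^(−rT) = 0.966426
E₀ = V₀·N(d₁) − D·e^(−rT)·N(d₂)
   = 504.7294·0.898850 − 244.0341·0.966426·0.626435 = 305.936854
B₀ = V₀ − E₀ = 504.7294 − 305.936854 = 198.792546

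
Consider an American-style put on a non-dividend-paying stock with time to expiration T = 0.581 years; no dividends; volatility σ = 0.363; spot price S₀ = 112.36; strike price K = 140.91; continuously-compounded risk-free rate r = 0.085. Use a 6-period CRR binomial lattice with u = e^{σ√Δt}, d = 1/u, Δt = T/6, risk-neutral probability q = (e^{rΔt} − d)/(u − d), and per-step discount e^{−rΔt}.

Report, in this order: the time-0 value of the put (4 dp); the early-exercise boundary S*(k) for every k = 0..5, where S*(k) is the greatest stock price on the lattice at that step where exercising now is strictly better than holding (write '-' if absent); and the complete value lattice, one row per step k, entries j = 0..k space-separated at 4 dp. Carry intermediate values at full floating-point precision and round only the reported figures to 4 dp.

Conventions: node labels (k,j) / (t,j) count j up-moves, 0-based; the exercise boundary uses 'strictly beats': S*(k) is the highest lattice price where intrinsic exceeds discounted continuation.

price = 29.4749
boundary = - 100.3586 89.6390 100.3586 112.3600 125.7966
tree:
29.4749
40.5514 19.2391
51.2710 28.6724 10.4266
60.8455 40.5514 17.6474 3.6111
69.3974 51.2710 28.5500 7.3876 0.0166
77.0358 60.8455 40.5514 15.1134 0.0341 0.0000
83.8584 69.3974 51.2710 28.5500 0.0699 0.0000 0.0000

Δt=0.09683  u=1.11959  d=0.89319  q=0.50830  discount=0.99180
step 6 (expiry): payoffs max(K−S,0) = 83.8584 69.3974 51.2710 28.5500 0.0699 0.0000 0.0000
step 5: (k=5,j=0): S=63.8742, K−S=77.0358, hold=75.8808 ⇒ V=77.0358 exercise | (k=5,j=1): S=80.0645, K−S=60.8455, hold=59.6905 ⇒ V=60.8455 exercise | (k=5,j=2): S=100.3586, K−S=40.5514, hold=39.3964 ⇒ V=40.5514 exercise | (k=5,j=3): S=125.7966, K−S=15.1134, hold=13.9583 ⇒ V=15.1134 exercise | (k=5,j=4): S=157.6825, K−S=0.0000, hold=0.0341 ⇒ V=0.0341 continue | (k=5,j=5): S=197.6506, K−S=0.0000, hold=0.0000 ⇒ V=0.0000 continue  boundary S*=125.7966
step 4: (k=4,j=0): S=71.5126, K−S=69.3974, hold=68.2423 ⇒ V=69.3974 exercise | (k=4,j=1): S=89.6390, K−S=51.2710, hold=50.1159 ⇒ V=51.2710 exercise | (k=4,j=2): S=112.3600, K−S=28.5500, hold=27.3950 ⇒ V=28.5500 exercise | (k=4,j=3): S=140.8401, K−S=0.0699, hold=7.3876 ⇒ V=7.3876 continue | (k=4,j=4): S=176.5391, K−S=0.0000, hold=0.0166 ⇒ V=0.0166 continue  boundary S*=112.3600
step 3: (k=3,j=0): S=80.0645, K−S=60.8455, hold=59.6905 ⇒ V=60.8455 exercise | (k=3,j=1): S=100.3586, K−S=40.5514, hold=39.3964 ⇒ V=40.5514 exercise | (k=3,j=2): S=125.7966, K−S=15.1134, hold=17.6474 ⇒ V=17.6474 continue | (k=3,j=3): S=157.6825, K−S=0.0000, hold=3.6111 ⇒ V=3.6111 continue  boundary S*=100.3586
step 2: (k=2,j=0): S=89.6390, K−S=51.2710, hold=50.1159 ⇒ V=51.2710 exercise | (k=2,j=1): S=112.3600, K−S=28.5500, hold=28.6724 ⇒ V=28.6724 continue | (k=2,j=2): S=140.8401, K−S=0.0699, hold=10.4266 ⇒ V=10.4266 continue  boundary S*=89.6390
step 1: (k=1,j=0): S=100.3586, K−S=40.5514, hold=39.4581 ⇒ V=40.5514 exercise | (k=1,j=1): S=125.7966, K−S=15.1134, hold=19.2391 ⇒ V=19.2391 continue  boundary S*=100.3586
step 0: (k=0,j=0): S=112.3600, K−S=28.5500, hold=29.4749 ⇒ V=29.4749 continue  boundary S*=-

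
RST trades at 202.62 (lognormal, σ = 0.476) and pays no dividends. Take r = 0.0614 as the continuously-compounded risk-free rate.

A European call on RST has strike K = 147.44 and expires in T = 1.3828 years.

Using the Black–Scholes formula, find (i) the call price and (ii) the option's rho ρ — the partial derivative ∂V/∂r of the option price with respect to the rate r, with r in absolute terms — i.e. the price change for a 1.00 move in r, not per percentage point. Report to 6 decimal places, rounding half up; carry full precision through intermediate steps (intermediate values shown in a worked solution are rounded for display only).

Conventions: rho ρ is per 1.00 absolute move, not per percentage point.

price = 79.712513
ρ = 125.471168

σ√T = 0.476·√1.3828 = 0.559740
d₁ = (ln(S/K) + (r+σ²/2)T) / (σ√T) = (ln(202.62/147.44) + (0.0614+0.476²/2)·1.3828) / 0.559740 = (0.317911 + 0.241559) / 0.559740 = 0.999516
d₂ = d₁ − σ√T = 0.999516 − 0.559740 = 0.439776
e^{−rT} = 0.918601
N(d₁) = 0.841228,  N(d₂) = 0.669950
Call price V = S·N(d₁) − K·e^{−rT}·N(d₂) = 170.449545 − 90.737032 = 79.712513
ρ = K·T·e^{−rT}·N(d₂) = 125.471168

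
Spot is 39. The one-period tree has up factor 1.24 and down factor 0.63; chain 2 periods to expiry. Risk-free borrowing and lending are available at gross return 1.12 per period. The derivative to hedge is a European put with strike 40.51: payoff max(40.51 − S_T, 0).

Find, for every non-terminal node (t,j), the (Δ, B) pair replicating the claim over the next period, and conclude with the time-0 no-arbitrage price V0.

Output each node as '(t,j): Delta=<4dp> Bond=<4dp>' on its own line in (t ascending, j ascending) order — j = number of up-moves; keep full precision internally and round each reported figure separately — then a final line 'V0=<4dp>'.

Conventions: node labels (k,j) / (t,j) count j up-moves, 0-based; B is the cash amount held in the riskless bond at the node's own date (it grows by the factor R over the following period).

(0,0): Delta=-0.4134 Bond=19.4266
(1,0): Delta=-1.0000 Bond=36.1696
(1,1): Delta=-0.3405 Bond=18.2283
V0=3.3026

No-arbitrage ⇒ martingale measure with p* = (R−d)/(u−d) = 0.8033.
Expiry values: V(2,0)=25.0309, V(2,1)=10.0432, V(2,2)=0.0000
Node (1,0) S=24.5700: V=(p*·10.0432+(1−p*)·25.0309)/1.12=11.5996; Δ=(10.0432−25.0309)/(30.4668−15.4791)=-1.0000; B=V−Δ·S=36.1696
Node (1,1) S=48.3600: V=(p*·0.0000+(1−p*)·10.0432)/1.12=1.7640; Δ=(0.0000−10.0432)/(59.9664−30.4668)=-0.3405; B=V−Δ·S=18.2283
Node (0,0) S=39.0000: V=(p*·1.7640+(1−p*)·11.5996)/1.12=3.3026; Δ=(1.7640−11.5996)/(48.3600−24.5700)=-0.4134; B=V−Δ·S=19.4266
As a check, the time-0 holding Δ(0,0)·S0 + B(0,0) comes to 3.3026 — exactly V0.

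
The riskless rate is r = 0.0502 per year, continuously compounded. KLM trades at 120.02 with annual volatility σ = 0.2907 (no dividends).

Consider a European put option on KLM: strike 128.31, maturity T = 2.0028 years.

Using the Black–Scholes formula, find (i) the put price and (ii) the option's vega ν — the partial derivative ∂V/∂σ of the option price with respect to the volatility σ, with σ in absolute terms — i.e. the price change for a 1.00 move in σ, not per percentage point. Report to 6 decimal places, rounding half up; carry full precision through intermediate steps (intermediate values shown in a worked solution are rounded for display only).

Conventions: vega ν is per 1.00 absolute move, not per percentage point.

price = 17.307890
ν = 65.013628

σ√T = 0.2907·√2.0028 = 0.411400
d₁ = (ln(S/K) + (r+σ²/2)T) / (σ√T) = (ln(120.02/128.31) + (0.0502+0.2907²/2)·2.0028) / 0.411400 = (-0.066791 + 0.185165) / 0.411400 = 0.287736
d₂ = d₁ − σ√T = 0.287736 − 0.411400 = -0.123663
e^{−rT} = 0.904348
N(−d₁) = 0.386774,  N(−d₂) = 0.549209
Put price V = K·e^{−rT}·N(−d₂) − S·N(−d₁) = 63.728546 − 46.420656 = 17.307890
φ(d₁) = (1/√(2π))·e^{−d₁²/2} = 0.382765
ν = S·φ(d₁)·√T = 65.013628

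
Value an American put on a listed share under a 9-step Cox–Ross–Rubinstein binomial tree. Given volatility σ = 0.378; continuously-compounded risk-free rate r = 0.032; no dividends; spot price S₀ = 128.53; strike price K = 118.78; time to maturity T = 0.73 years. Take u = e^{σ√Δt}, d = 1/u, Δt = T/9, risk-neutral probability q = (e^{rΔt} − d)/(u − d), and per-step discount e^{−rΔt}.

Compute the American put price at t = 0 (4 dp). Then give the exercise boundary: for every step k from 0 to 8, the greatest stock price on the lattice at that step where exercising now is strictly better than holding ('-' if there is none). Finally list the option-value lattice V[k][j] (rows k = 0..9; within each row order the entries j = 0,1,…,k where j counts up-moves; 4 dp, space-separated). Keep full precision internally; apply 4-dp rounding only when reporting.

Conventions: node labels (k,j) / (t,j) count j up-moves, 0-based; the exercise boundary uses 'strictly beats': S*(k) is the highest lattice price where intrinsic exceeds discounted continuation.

price = 10.4373
boundary = - - - - - 75.0302 83.5583 93.0558 103.6328
tree:
10.4373
14.8069 5.8564
20.4404 8.9080 2.6494
27.3437 13.2242 4.3756 0.8318
35.2873 19.0607 7.1014 1.5065 0.1203
43.7498 26.4960 11.2726 2.7131 0.2342 0.0000
51.4076 35.2217 17.3784 4.8537 0.4561 0.0000 0.0000
58.2838 43.7498 25.7242 8.6151 0.8881 0.0000 0.0000 0.0000
64.4581 51.4076 35.2217 15.1472 1.7295 0.0000 0.0000 0.0000 0.0000
70.0023 58.2838 43.7498 25.7242 3.3681 0.0000 0.0000 0.0000 0.0000 0.0000

params: Δt=0.08111 u=1.11366 d=0.89794 q=0.48516 e^(-rΔt)=0.99741
t_9 payoffs: 70.0023 58.2838 43.7498 25.7242 3.3681 0.0000 0.0000 0.0000 0.0000 0.0000
t_8: node(8,0) S=54.3219 payoff=64.4581 vs cont=64.1502 → 64.4581 [stop]  node(8,1) S=67.3724 payoff=51.4076 vs cont=51.0997 → 51.4076 [stop]  node(8,2) S=83.5583 payoff=35.2217 vs cont=34.9138 → 35.2217 [stop]  node(8,3) S=103.6328 payoff=15.1472 vs cont=14.8393 → 15.1472 [stop]  node(8,4) S=128.5300 payoff=0.0000 vs cont=1.7295 → 1.7295 [wait]  node(8,5) S=159.4087 payoff=0.0000 vs cont=0.0000 → 0.0000 [wait]  node(8,6) S=197.7058 payoff=0.0000 vs cont=0.0000 → 0.0000 [wait]  node(8,7) S=245.2036 payoff=0.0000 vs cont=0.0000 → 0.0000 [wait]  node(8,8) S=304.1126 payoff=0.0000 vs cont=0.0000 → 0.0000 [wait]  ⇒ S*(8)=103.6328
t_7: node(7,0) S=60.4962 payoff=58.2838 vs cont=57.9759 → 58.2838 [stop]  node(7,1) S=75.0302 payoff=43.7498 vs cont=43.4419 → 43.7498 [stop]  node(7,2) S=93.0558 payoff=25.7242 vs cont=25.4163 → 25.7242 [stop]  node(7,3) S=115.4119 payoff=3.3681 vs cont=8.6151 → 8.6151 [wait]  node(7,4) S=143.1391 payoff=0.0000 vs cont=0.8881 → 0.8881 [wait]  node(7,5) S=177.5275 payoff=0.0000 vs cont=0.0000 → 0.0000 [wait]  node(7,6) S=220.1776 payoff=0.0000 vs cont=0.0000 → 0.0000 [wait]  node(7,7) S=273.0742 payoff=0.0000 vs cont=0.0000 → 0.0000 [wait]  ⇒ S*(7)=93.0558
t_6: node(6,0) S=67.3724 payoff=51.4076 vs cont=51.0997 → 51.4076 [stop]  node(6,1) S=83.5583 payoff=35.2217 vs cont=34.9138 → 35.2217 [stop]  node(6,2) S=103.6328 payoff=15.1472 vs cont=17.3784 → 17.3784 [wait]  node(6,3) S=128.5300 payoff=0.0000 vs cont=4.8537 → 4.8537 [wait]  node(6,4) S=159.4087 payoff=0.0000 vs cont=0.4561 → 0.4561 [wait]  node(6,5) S=197.7058 payoff=0.0000 vs cont=0.0000 → 0.0000 [wait]  node(6,6) S=245.2036 payoff=0.0000 vs cont=0.0000 → 0.0000 [wait]  ⇒ S*(6)=83.5583
t_5: node(5,0) S=75.0302 payoff=43.7498 vs cont=43.4419 → 43.7498 [stop]  node(5,1) S=93.0558 payoff=25.7242 vs cont=26.4960 → 26.4960 [wait]  node(5,2) S=115.4119 payoff=3.3681 vs cont=11.2726 → 11.2726 [wait]  node(5,3) S=143.1391 payoff=0.0000 vs cont=2.7131 → 2.7131 [wait]  node(5,4) S=177.5275 payoff=0.0000 vs cont=0.2342 → 0.2342 [wait]  node(5,5) S=220.1776 payoff=0.0000 vs cont=0.0000 → 0.0000 [wait]  ⇒ S*(5)=75.0302
t_4: node(4,0) S=83.5583 payoff=35.2217 vs cont=35.2873 → 35.2873 [wait]  node(4,1) S=103.6328 payoff=15.1472 vs cont=19.0607 → 19.0607 [wait]  node(4,2) S=128.5300 payoff=0.0000 vs cont=7.1014 → 7.1014 [wait]  node(4,3) S=159.4087 payoff=0.0000 vs cont=1.5065 → 1.5065 [wait]  node(4,4) S=197.7058 payoff=0.0000 vs cont=0.1203 → 0.1203 [wait]  ⇒ S*(4)=-
t_3: node(3,0) S=93.0558 payoff=25.7242 vs cont=27.3437 → 27.3437 [wait]  node(3,1) S=115.4119 payoff=3.3681 vs cont=13.2242 → 13.2242 [wait]  node(3,2) S=143.1391 payoff=0.0000 vs cont=4.3756 → 4.3756 [wait]  node(3,3) S=177.5275 payoff=0.0000 vs cont=0.8318 → 0.8318 [wait]  ⇒ S*(3)=-
t_2: node(2,0) S=103.6328 payoff=15.1472 vs cont=20.4404 → 20.4404 [wait]  node(2,1) S=128.5300 payoff=0.0000 vs cont=8.9080 → 8.9080 [wait]  node(2,2) S=159.4087 payoff=0.0000 vs cont=2.6494 → 2.6494 [wait]  ⇒ S*(2)=-
t_1: node(1,0) S=115.4119 payoff=3.3681 vs cont=14.8069 → 14.8069 [wait]  node(1,1) S=143.1391 payoff=0.0000 vs cont=5.8564 → 5.8564 [wait]  ⇒ S*(1)=-
t_0: node(0,0) S=128.5300 payoff=0.0000 vs cont=10.4373 → 10.4373 [wait]  ⇒ S*(0)=-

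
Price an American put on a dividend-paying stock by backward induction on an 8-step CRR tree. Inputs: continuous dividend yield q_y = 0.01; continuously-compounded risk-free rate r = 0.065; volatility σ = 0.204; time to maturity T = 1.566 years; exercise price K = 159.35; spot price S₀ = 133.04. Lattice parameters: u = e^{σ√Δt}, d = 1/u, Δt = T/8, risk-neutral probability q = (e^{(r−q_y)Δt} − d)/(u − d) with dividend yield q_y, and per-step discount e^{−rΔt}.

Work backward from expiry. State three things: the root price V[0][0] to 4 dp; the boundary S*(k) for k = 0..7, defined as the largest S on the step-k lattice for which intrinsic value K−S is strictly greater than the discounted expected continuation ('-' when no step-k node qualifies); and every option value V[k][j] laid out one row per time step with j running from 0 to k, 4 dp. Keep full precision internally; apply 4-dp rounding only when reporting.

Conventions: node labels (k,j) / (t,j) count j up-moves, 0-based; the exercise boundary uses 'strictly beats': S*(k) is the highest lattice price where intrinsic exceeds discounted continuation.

price = 26.4539
boundary = - 121.5582 133.0400 121.5582 133.0400 121.5582 133.0400 145.6064
tree:
26.4539
37.7918 17.3219
48.2828 26.3100 9.9956
57.8683 37.7918 16.5463 4.5934
66.6265 48.2828 26.3100 8.5336 1.3102
74.6289 57.8683 37.7918 15.3497 2.8680 0.0000
81.9406 66.6265 48.2828 26.3100 6.2783 0.0000 0.0000
88.6214 74.6289 57.8683 37.7918 13.7436 0.0000 0.0000 0.0000
94.7255 81.9406 66.6265 48.2828 26.3100 0.0000 0.0000 0.0000 0.0000

Δt=0.19575  u=1.09446  d=0.91370  q=0.53733  discount=0.98736
step 8 (expiry): payoffs max(K−S,0) = 94.7255 81.9406 66.6265 48.2828 26.3100 0.0000 0.0000 0.0000 0.0000
step 7: (k=7,j=0): S=70.7286, K−S=88.6214, hold=86.7450 ⇒ V=88.6214 exercise | (k=7,j=1): S=84.7211, K−S=74.6289, hold=72.7799 ⇒ V=74.6289 exercise | (k=7,j=2): S=101.4817, K−S=57.8683, hold=56.0520 ⇒ V=57.8683 exercise | (k=7,j=3): S=121.5582, K−S=37.7918, hold=36.0149 ⇒ V=37.7918 exercise | (k=7,j=4): S=145.6064, K−S=13.7436, hold=12.0188 ⇒ V=13.7436 exercise | (k=7,j=5): S=174.4121, K−S=0.0000, hold=0.0000 ⇒ V=0.0000 continue | (k=7,j=6): S=208.9166, K−S=0.0000, hold=0.0000 ⇒ V=0.0000 continue | (k=7,j=7): S=250.2472, K−S=0.0000, hold=0.0000 ⇒ V=0.0000 continue  boundary S*=145.6064
step 6: (k=6,j=0): S=77.4094, K−S=81.9406, hold=80.0773 ⇒ V=81.9406 exercise | (k=6,j=1): S=92.7235, K−S=66.6265, hold=64.7932 ⇒ V=66.6265 exercise | (k=6,j=2): S=111.0672, K−S=48.2828, hold=46.4853 ⇒ V=48.2828 exercise | (k=6,j=3): S=133.0400, K−S=26.3100, hold=24.5555 ⇒ V=26.3100 exercise | (k=6,j=4): S=159.3597, K−S=0.0000, hold=6.2783 ⇒ V=6.2783 continue | (k=6,j=5): S=190.8863, K−S=0.0000, hold=0.0000 ⇒ V=0.0000 continue | (k=6,j=6): S=228.6499, K−S=0.0000, hold=0.0000 ⇒ V=0.0000 continue  boundary S*=133.0400
step 5: (k=5,j=0): S=84.7211, K−S=74.6289, hold=72.7799 ⇒ V=74.6289 exercise | (k=5,j=1): S=101.4817, K−S=57.8683, hold=56.0520 ⇒ V=57.8683 exercise | (k=5,j=2): S=121.5582, K−S=37.7918, hold=36.0149 ⇒ V=37.7918 exercise | (k=5,j=3): S=145.6064, K−S=13.7436, hold=15.3497 ⇒ V=15.3497 continue | (k=5,j=4): S=174.4121, K−S=0.0000, hold=2.8680 ⇒ V=2.8680 continue | (k=5,j=5): S=208.9166, K−S=0.0000, hold=0.0000 ⇒ V=0.0000 continue  boundary S*=121.5582
step 4: (k=4,j=0): S=92.7235, K−S=66.6265, hold=64.7932 ⇒ V=66.6265 exercise | (k=4,j=1): S=111.0672, K−S=48.2828, hold=46.4853 ⇒ V=48.2828 exercise | (k=4,j=2): S=133.0400, K−S=26.3100, hold=25.4076 ⇒ V=26.3100 exercise | (k=4,j=3): S=159.3597, K−S=0.0000, hold=8.5336 ⇒ V=8.5336 continue | (k=4,j=4): S=190.8863, K−S=0.0000, hold=1.3102 ⇒ V=1.3102 continue  boundary S*=133.0400
step 3: (k=3,j=0): S=101.4817, K−S=57.8683, hold=56.0520 ⇒ V=57.8683 exercise | (k=3,j=1): S=121.5582, K−S=37.7918, hold=36.0149 ⇒ V=37.7918 exercise | (k=3,j=2): S=145.6064, K−S=13.7436, hold=16.5463 ⇒ V=16.5463 continue | (k=3,j=3): S=174.4121, K−S=0.0000, hold=4.5934 ⇒ V=4.5934 continue  boundary S*=121.5582
step 2: (k=2,j=0): S=111.0672, K−S=48.2828, hold=46.4853 ⇒ V=48.2828 exercise | (k=2,j=1): S=133.0400, K−S=26.3100, hold=26.0424 ⇒ V=26.3100 exercise | (k=2,j=2): S=159.3597, K−S=0.0000, hold=9.9956 ⇒ V=9.9956 continue  boundary S*=133.0400
step 1: (k=1,j=0): S=121.5582, K−S=37.7918, hold=36.0149 ⇒ V=37.7918 exercise | (k=1,j=1): S=145.6064, K−S=13.7436, hold=17.3219 ⇒ V=17.3219 continue  boundary S*=121.5582
step 0: (k=0,j=0): S=133.0400, K−S=26.3100, hold=26.4539 ⇒ V=26.4539 continue  boundary S*=-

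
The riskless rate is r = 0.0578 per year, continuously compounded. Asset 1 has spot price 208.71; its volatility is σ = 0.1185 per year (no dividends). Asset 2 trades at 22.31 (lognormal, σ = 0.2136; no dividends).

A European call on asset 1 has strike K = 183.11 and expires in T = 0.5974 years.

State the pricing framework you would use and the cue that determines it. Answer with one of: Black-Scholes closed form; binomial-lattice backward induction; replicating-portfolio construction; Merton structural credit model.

framework: Black-Scholes closed form

Key observation: the instrument is a plain European call (strike 183.11) on a lognormal asset; the exact continuous-time formula applies directly.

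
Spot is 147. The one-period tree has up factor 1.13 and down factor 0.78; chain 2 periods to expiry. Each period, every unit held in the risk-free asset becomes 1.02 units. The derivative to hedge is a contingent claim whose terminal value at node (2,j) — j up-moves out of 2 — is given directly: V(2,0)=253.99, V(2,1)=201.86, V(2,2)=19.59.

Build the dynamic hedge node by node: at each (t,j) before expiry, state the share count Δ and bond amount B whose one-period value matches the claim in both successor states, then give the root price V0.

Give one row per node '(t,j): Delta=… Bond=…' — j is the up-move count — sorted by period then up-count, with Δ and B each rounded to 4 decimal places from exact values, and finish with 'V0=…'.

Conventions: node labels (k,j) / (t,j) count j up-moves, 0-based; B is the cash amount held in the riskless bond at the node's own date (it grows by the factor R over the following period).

(0,0): Delta=-2.6938 Bond=512.5858
(1,0): Delta=-1.2990 Bond=362.9073
(1,1): Delta=-3.1351 Bond=596.1389
V0=116.5946

The replicating-portfolio and risk-neutral prices coincide; use p* = (1.02−0.78)/(1.13−0.78) = 0.6857 for the latter.
Expiry values: V(2,0)=253.9900, V(2,1)=201.8600, V(2,2)=19.5900
Node (1,0) S=114.6600: V=(p*·201.8600+(1−p*)·253.9900)/1.02=213.9644; Δ=(201.8600−253.9900)/(129.5658−89.4348)=-1.2990; B=V−Δ·S=362.9073
Node (1,1) S=166.1100: V=(p*·19.5900+(1−p*)·201.8600)/1.02=75.3675; Δ=(19.5900−201.8600)/(187.7043−129.5658)=-3.1351; B=V−Δ·S=596.1389
Node (0,0) S=147.0000: V=(p*·75.3675+(1−p*)·213.9644)/1.02=116.5946; Δ=(75.3675−213.9644)/(166.1100−114.6600)=-2.6938; B=V−Δ·S=512.5858
As a check, the time-0 holding Δ(0,0)·S0 + B(0,0) comes to 116.5946 — exactly V0.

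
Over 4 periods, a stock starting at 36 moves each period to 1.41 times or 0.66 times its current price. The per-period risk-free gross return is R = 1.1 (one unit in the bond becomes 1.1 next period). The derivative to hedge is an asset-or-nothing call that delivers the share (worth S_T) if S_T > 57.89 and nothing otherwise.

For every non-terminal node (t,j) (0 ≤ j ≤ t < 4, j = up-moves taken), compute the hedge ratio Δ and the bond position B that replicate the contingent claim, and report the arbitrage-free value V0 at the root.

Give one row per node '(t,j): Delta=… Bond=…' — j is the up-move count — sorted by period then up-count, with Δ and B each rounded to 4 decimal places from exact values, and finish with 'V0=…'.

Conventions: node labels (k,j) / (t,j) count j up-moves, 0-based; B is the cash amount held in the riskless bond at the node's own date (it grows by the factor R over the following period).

Risk-neutral probability p* = (R−d)/(u−d) = (1.1−0.66)/(1.41−0.66) = 0.5867.
Payoffs at expiry: V(4,0)=0.0000, V(4,1)=0.0000, V(4,2)=0.0000, V(4,3)=66.6045, V(4,4)=142.2915
Node (3,0) S=10.3499: V=(p*·0.0000+(1−p*)·0.0000)/1.1=0.0000; Δ=(0.0000−0.0000)/(14.5933−6.8309)=0.0000; B=V−Δ·S=0.0000
Node (3,1) S=22.1111: V=(p*·0.0000+(1−p*)·0.0000)/1.1=0.0000; Δ=(0.0000−0.0000)/(31.1766−14.5933)=0.0000; B=V−Δ·S=0.0000
Node (3,2) S=47.2373: V=(p*·66.6045+(1−p*)·0.0000)/1.1=35.5224; Δ=(66.6045−0.0000)/(66.6045−31.1766)=1.8800; B=V−Δ·S=-53.2836
Node (3,3) S=100.9160: V=(p*·142.2915+(1−p*)·66.6045)/1.1=100.9160; Δ=(142.2915−66.6045)/(142.2915−66.6045)=1.0000; B=V−Δ·S=0.0000
Node (2,0) S=15.6816: V=(p*·0.0000+(1−p*)·0.0000)/1.1=0.0000; Δ=(0.0000−0.0000)/(22.1111−10.3499)=0.0000; B=V−Δ·S=0.0000
Node (2,1) S=33.5016: V=(p*·35.5224+(1−p*)·0.0000)/1.1=18.9453; Δ=(35.5224−0.0000)/(47.2373−22.1111)=1.4138; B=V−Δ·S=-28.4179
Node (2,2) S=71.5716: V=(p*·100.9160+(1−p*)·35.5224)/1.1=67.1697; Δ=(100.9160−35.5224)/(100.9160−47.2373)=1.2182; B=V−Δ·S=-20.0217
Node (1,0) S=23.7600: V=(p*·18.9453+(1−p*)·0.0000)/1.1=10.1042; Δ=(18.9453−0.0000)/(33.5016−15.6816)=1.0631; B=V−Δ·S=-15.1562
Node (1,1) S=50.7600: V=(p*·67.1697+(1−p*)·18.9453)/1.1=42.9427; Δ=(67.1697−18.9453)/(71.5716−33.5016)=1.2667; B=V−Δ·S=-21.3565
Node (0,0) S=36.0000: V=(p*·42.9427+(1−p*)·10.1042)/1.1=26.6995; Δ=(42.9427−10.1042)/(50.7600−23.7600)=1.2162; B=V−Δ·S=-17.0852
Check: Δ(0,0)·S0 + B(0,0) = 26.6995 = V0.

(0,0): Delta=1.2162 Bond=-17.0852
(1,0): Delta=1.0631 Bond=-15.1562
(1,1): Delta=1.2667 Bond=-21.3565
(2,0): Delta=0.0000 Bond=0.0000
(2,1): Delta=1.4138 Bond=-28.4179
(2,2): Delta=1.2182 Bond=-20.0217
(3,0): Delta=0.0000 Bond=0.0000
(3,1): Delta=0.0000 Bond=0.0000
(3,2): Delta=1.8800 Bond=-53.2836
(3,3): Delta=1.0000 Bond=0.0000
V0=26.6995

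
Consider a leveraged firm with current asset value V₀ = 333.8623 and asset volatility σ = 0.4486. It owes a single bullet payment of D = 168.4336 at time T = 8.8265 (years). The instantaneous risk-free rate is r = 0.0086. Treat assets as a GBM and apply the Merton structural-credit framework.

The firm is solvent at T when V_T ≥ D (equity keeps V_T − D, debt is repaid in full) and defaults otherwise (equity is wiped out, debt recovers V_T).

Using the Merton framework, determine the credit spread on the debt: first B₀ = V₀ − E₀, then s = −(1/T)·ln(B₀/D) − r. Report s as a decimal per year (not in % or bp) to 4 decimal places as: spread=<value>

With assets at 333.8623 and a single debt payment of 168.4336 at 8.8265 years:
d₁ = [ln(V₀/D) + (r + σ²/2)T] / (σ√T)
   = [ln(333.8623/168.4336) + (0.0086 + 0.5·0.4486²)·8.8265] / (0.4486·√8.8265)
   = [0.684187 + 0.964039] / 1.332765 = 1.236697
d₂ = d₁ − σ√T = 1.236697 − 1.332765 = -0.096068
N(d₁) = 0.891900,  N(d₂) = 0.461733,  e^(−rT) = 0.926902
E₀ = V₀·N(d₁) − D·e^(−rT)·N(d₂)
   = 333.8623·0.891900 − 168.4336·0.926902·0.461733 = 225.685412
B₀ = V₀ − E₀ = 333.8623 − 225.685412 = 108.176888
spread = −(1/T)·ln(B₀/D) − r = −(1/8.8265)·ln(108.176888/168.4336) − 0.0086 = 0.04156415

spread=0.0416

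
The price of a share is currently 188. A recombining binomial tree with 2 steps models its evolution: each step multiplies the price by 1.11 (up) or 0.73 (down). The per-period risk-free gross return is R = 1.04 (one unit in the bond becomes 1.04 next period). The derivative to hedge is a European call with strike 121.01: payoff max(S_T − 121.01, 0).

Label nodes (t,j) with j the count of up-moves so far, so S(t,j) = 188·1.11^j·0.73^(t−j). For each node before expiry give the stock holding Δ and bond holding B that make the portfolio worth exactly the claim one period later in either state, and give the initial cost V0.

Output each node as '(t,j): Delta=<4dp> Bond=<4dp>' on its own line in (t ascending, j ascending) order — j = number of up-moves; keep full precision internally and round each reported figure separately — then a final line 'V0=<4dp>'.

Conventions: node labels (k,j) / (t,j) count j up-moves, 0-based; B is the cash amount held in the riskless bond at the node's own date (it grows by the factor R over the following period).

(0,0): Delta=0.9484 Bond=-101.5204
(1,0): Delta=0.6007 Bond=-57.8651
(1,1): Delta=1.0000 Bond=-116.3558
V0=76.7728

Under the risk-neutral measure, an up-move has probability p* = (R−d)/(u−d) = 0.8158 and values discount at R = 1.04.
Expiry values: V(2,0)=0.0000, V(2,1)=31.3264, V(2,2)=110.6248
  t=1,j=0: stock 137.2400 → up 152.3364 (V=31.3264), down 100.1852 (V=0.0000). Price 24.5728; hedge Δ=0.6007, bond B=-57.8651.
  t=1,j=1: stock 208.6800 → up 231.6348 (V=110.6248), down 152.3364 (V=31.3264). Price 92.3242; hedge Δ=1.0000, bond B=-116.3558.
  t=0,j=0: stock 188.0000 → up 208.6800 (V=92.3242), down 137.2400 (V=24.5728). Price 76.7728; hedge Δ=0.9484, bond B=-101.5204.
Sanity check at the root: Δ(0,0)·S0 + B(0,0) reproduces V0 = 76.7728.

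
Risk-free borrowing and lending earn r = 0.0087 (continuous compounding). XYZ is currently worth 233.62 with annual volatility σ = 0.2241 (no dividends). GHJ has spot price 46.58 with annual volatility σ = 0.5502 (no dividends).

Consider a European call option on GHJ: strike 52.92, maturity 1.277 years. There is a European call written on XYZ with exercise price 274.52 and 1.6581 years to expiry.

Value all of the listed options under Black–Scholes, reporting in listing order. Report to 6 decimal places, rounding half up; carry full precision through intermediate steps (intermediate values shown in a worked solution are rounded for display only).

[GHJ call K=52.92]
σ√T = 0.5502·√1.277 = 0.621750
d₁ = (ln(S/K) + (r+σ²/2)T) / (σ√T) = (ln(46.58/52.92) + (0.0087+0.5502²/2)·1.277) / 0.621750 = (-0.127610 + 0.204397) / 0.621750 = 0.123501
d₂ = d₁ − σ√T = 0.123501 − 0.621750 = -0.498250
e^{−rT} = 0.988952
N(d₁) = 0.549145,  N(d₂) = 0.309154
price = S·N(d₁) − K·e^{−rT}·N(d₂) = 25.579159 − 16.179674 = 9.399484
[XYZ call K=274.52]
σ√T = 0.2241·√1.6581 = 0.288567
d₁ = (ln(S/K) + (r+σ²/2)T) / (σ√T) = (ln(233.62/274.52) + (0.0087+0.2241²/2)·1.6581) / 0.288567 = (-0.161328 + 0.056061) / 0.288567 = -0.364793
d₂ = d₁ − σ√T = -0.364793 − 0.288567 = -0.653360
e^{−rT} = 0.985678
N(d₁) = 0.357633,  N(d₂) = 0.256762
price = S·N(d₁) − K·e^{−rT}·N(d₂) = 83.550254 − 69.476843 = 14.073411

price(GHJ call K=52.92) = 9.399484
price(XYZ call K=274.52) = 14.073411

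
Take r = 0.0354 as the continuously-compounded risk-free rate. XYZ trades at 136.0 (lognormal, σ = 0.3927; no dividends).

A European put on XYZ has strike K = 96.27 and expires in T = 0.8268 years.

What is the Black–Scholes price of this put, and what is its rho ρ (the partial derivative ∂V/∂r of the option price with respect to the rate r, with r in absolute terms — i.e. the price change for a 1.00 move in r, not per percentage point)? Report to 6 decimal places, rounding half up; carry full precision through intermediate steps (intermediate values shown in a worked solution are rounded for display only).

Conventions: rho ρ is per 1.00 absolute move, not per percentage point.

σ√T = 0.3927·√0.8268 = 0.357076
d₁ = (ln(S/K) + (r+σ²/2)T) / (σ√T) = (ln(136.0/96.27) + (0.0354+0.3927²/2)·0.8268) / 0.357076 = (0.345498 + 0.093020) / 0.357076 = 1.228081
d₂ = d₁ − σ√T = 1.228081 − 0.357076 = 0.871004
e^{−rT} = 0.971155
N(−d₁) = 0.109708,  N(−d₂) = 0.191876
Put price V = K·e^{−rT}·N(−d₂) − S·N(−d₁) = 17.939079 − 14.920333 = 3.018746
ρ = −K·T·e^{−rT}·N(−d₂) = -14.832030

price = 3.018746
ρ = -14.832030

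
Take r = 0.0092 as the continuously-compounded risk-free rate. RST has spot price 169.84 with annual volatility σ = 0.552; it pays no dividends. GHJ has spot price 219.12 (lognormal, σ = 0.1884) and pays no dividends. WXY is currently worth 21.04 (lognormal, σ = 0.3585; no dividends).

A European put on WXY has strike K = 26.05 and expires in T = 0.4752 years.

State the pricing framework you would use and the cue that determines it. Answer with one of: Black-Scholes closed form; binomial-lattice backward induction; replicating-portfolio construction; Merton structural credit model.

framework: Black-Scholes closed form

Key observation: the instrument is a plain European put (strike 26.05) on a lognormal asset; the exact continuous-time formula applies directly.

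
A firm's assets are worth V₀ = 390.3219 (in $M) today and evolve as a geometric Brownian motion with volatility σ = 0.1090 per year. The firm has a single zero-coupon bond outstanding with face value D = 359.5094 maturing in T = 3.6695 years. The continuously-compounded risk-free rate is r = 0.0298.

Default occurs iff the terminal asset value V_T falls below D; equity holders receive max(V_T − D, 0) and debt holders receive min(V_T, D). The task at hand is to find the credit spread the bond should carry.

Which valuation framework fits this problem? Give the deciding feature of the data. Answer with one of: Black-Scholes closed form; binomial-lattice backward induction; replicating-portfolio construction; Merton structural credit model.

framework: Merton structural credit model

Key observation: the data describe a firm's assets (V₀ = 390.3219, GBM) and a single zero-coupon debt of face 359.5094, so credit quantities follow from equity-as-call in the structural model.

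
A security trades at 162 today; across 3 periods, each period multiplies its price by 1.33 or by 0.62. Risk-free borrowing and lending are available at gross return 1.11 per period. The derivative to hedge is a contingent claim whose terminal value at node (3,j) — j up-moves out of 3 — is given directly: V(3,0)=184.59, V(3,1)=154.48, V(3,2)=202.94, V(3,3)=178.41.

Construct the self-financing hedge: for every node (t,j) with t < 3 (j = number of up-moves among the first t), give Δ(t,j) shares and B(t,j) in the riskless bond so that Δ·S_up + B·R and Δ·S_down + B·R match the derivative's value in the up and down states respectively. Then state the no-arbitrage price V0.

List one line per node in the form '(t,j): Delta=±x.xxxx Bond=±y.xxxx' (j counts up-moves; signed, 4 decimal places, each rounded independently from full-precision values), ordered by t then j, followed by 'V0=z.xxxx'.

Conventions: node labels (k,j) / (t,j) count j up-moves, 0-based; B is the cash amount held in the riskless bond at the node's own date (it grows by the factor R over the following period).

No-arbitrage ⇒ martingale measure with p* = (R−d)/(u−d) = 0.6901.
Payoffs at expiry: V(3,0)=184.5900, V(3,1)=154.4800, V(3,2)=202.9400, V(3,3)=178.4100
  t=2,j=0: stock 62.2728 → up 82.8228 (V=154.4800), down 38.6091 (V=184.5900). Price 147.5764; hedge Δ=-0.6810, bond B=189.9849.
  t=2,j=1: stock 133.5852 → up 177.6683 (V=202.9400), down 82.8228 (V=154.4800). Price 169.3011; hedge Δ=0.5109, bond B=101.0476.
  t=2,j=2: stock 286.5618 → up 381.1272 (V=178.4100), down 177.6683 (V=202.9400). Price 167.5773; hedge Δ=-0.1206, bond B=202.1266.
  t=1,j=0: stock 100.4400 → up 133.5852 (V=169.3011), down 62.2728 (V=147.5764). Price 146.4590; hedge Δ=0.3046, bond B=115.8609.
  t=1,j=1: stock 215.4600 → up 286.5618 (V=167.5773), down 133.5852 (V=169.3011). Price 151.4518; hedge Δ=-0.0113, bond B=153.8796.
  t=0,j=0: stock 162.0000 → up 215.4600 (V=151.4518), down 100.4400 (V=146.4590). Price 135.0493; hedge Δ=0.0434, bond B=128.0173.
Sanity check at the root: Δ(0,0)·S0 + B(0,0) reproduces V0 = 135.0493.

(0,0): Delta=0.0434 Bond=128.0173
(1,0): Delta=0.3046 Bond=115.8609
(1,1): Delta=-0.0113 Bond=153.8796
(2,0): Delta=-0.6810 Bond=189.9849
(2,1): Delta=0.5109 Bond=101.0476
(2,2): Delta=-0.1206 Bond=202.1266
V0=135.0493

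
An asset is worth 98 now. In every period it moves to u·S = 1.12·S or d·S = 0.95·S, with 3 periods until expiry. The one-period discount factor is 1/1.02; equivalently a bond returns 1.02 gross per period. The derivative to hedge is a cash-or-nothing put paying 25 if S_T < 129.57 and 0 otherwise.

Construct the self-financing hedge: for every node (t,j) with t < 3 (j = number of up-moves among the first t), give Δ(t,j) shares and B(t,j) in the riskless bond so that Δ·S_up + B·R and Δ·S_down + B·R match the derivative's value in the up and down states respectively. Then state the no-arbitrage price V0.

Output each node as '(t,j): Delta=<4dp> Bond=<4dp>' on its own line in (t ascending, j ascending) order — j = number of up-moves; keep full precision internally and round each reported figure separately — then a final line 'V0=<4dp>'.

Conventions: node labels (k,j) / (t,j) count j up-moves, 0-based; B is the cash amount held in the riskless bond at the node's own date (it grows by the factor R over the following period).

(0,0): Delta=-0.2445 Bond=45.8790
(1,0): Delta=0.0000 Bond=24.0292
(1,1): Delta=-0.5409 Bond=79.3214
(2,0): Delta=0.0000 Bond=24.5098
(2,1): Delta=0.0000 Bond=24.5098
(2,2): Delta=-1.1963 Bond=161.4764
V0=21.9134

Since d<R<u, set p* = (R−d)/(u−d) = 0.4118; price each node as the discounted p*-expectation of its children.
Payoffs at expiry: V(3,0)=25.0000, V(3,1)=25.0000, V(3,2)=25.0000, V(3,3)=0.0000
  t=2,j=0: stock 88.4450 → up 99.0584 (V=25.0000), down 84.0227 (V=25.0000). Price 24.5098; hedge Δ=0.0000, bond B=24.5098.
  t=2,j=1: stock 104.2720 → up 116.7846 (V=25.0000), down 99.0584 (V=25.0000). Price 24.5098; hedge Δ=0.0000, bond B=24.5098.
  t=2,j=2: stock 122.9312 → up 137.6829 (V=0.0000), down 116.7846 (V=25.0000). Price 14.4175; hedge Δ=-1.1963, bond B=161.4764.
  t=1,j=0: stock 93.1000 → up 104.2720 (V=24.5098), down 88.4450 (V=24.5098). Price 24.0292; hedge Δ=0.0000, bond B=24.0292.
  t=1,j=1: stock 109.7600 → up 122.9312 (V=14.4175), down 104.2720 (V=24.5098). Price 19.9551; hedge Δ=-0.5409, bond B=79.3214.
  t=0,j=0: stock 98.0000 → up 109.7600 (V=19.9551), down 93.1000 (V=24.0292). Price 21.9134; hedge Δ=-0.2445, bond B=45.8790.
As a check, the time-0 holding Δ(0,0)·S0 + B(0,0) comes to 21.9134 — exactly V0.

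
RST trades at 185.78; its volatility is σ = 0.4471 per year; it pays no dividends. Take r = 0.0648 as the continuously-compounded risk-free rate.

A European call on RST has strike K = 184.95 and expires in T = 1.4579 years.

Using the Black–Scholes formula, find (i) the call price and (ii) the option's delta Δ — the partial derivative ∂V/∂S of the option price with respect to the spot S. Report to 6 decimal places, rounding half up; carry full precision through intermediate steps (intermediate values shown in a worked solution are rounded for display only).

price = 47.034642
Δ = 0.674803

σ√T = 0.4471·√1.4579 = 0.539844
d₁ = (ln(S/K) + (r+σ²/2)T) / (σ√T) = (ln(185.78/184.95) + (0.0648+0.4471²/2)·1.4579) / 0.539844 = (0.004478 + 0.240188) / 0.539844 = 0.453215
d₂ = d₁ − σ√T = 0.453215 − 0.539844 = -0.086629
e^{−rT} = 0.909853
N(d₁) = 0.674803,  N(d₂) = 0.465483
Call price V = S·N(d₁) − K·e^{−rT}·N(d₂) = 125.364905 − 78.330264 = 47.034642
Δ = N(d₁) = 0.674803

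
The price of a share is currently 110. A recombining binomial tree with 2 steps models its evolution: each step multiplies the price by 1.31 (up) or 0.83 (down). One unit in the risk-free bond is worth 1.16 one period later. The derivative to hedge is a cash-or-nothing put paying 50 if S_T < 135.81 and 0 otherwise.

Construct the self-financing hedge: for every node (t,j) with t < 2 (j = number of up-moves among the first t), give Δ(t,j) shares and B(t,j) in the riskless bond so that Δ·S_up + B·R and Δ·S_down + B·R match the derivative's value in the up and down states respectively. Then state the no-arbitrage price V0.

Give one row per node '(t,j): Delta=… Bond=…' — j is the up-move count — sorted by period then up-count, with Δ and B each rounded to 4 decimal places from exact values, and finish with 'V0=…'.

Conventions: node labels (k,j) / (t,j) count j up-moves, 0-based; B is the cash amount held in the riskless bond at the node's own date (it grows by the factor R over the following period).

The replicating-portfolio and risk-neutral prices coincide; use p* = (1.16−0.83)/(1.31−0.83) = 0.6875 for the latter.
At maturity the claim pays: V(2,0)=50.0000, V(2,1)=50.0000, V(2,2)=0.0000
Node (1,0) S=91.3000: V=(p*·50.0000+(1−p*)·50.0000)/1.16=43.1034; Δ=(50.0000−50.0000)/(119.6030−75.7790)=0.0000; B=V−Δ·S=43.1034
Node (1,1) S=144.1000: V=(p*·0.0000+(1−p*)·50.0000)/1.16=13.4698; Δ=(0.0000−50.0000)/(188.7710−119.6030)=-0.7229; B=V−Δ·S=117.6365
Node (0,0) S=110.0000: V=(p*·13.4698+(1−p*)·43.1034)/1.16=19.5951; Δ=(13.4698−43.1034)/(144.1000−91.3000)=-0.5612; B=V−Δ·S=81.3318
As a check, the time-0 holding Δ(0,0)·S0 + B(0,0) comes to 19.5951 — exactly V0.

(0,0): Delta=-0.5612 Bond=81.3318
(1,0): Delta=0.0000 Bond=43.1034
(1,1): Delta=-0.7229 Bond=117.6365
V0=19.5951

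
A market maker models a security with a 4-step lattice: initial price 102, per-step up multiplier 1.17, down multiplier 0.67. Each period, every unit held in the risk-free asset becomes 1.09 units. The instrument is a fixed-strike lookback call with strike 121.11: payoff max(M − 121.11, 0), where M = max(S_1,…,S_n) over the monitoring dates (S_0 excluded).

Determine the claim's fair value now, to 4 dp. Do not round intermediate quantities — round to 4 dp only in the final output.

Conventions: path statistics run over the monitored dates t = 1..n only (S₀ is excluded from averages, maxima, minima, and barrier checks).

price = 29.0184

With p* = (R−d)/(u−d) = 0.8400, sum probability × payoff across the paths and divide by R^4.
Enumerate all 2^4 = 16 price paths (U = up ×1.17, D = down ×0.67); each path with k up-moves has probability p*^k·(1−p*)^(4−k).
DDDD: M=68.3400, payoff=0.0000, prob=0.000655
UDDD: M=119.3400, payoff=0.0000, prob=0.003441
DUDD: M=79.9578, payoff=0.0000, prob=0.003441
UUDD: M=139.6278, payoff=18.5178, prob=0.018063
DDUD: M=68.3400, payoff=0.0000, prob=0.003441
UDUD: M=119.3400, payoff=0.0000, prob=0.018063
DUUD: M=93.5506, payoff=0.0000, prob=0.018063
UUUD: M=163.3645, payoff=42.2545, prob=0.094833
DDDU: M=68.3400, payoff=0.0000, prob=0.003441
UDDU: M=119.3400, payoff=0.0000, prob=0.018063
DUDU: M=79.9578, payoff=0.0000, prob=0.018063
UUDU: M=139.6278, payoff=18.5178, prob=0.094833
DDUU: M=68.3400, payoff=0.0000, prob=0.018063
UDUU: M=119.3400, payoff=0.0000, prob=0.094833
DUUU: M=109.4542, payoff=0.0000, prob=0.094833
UUUU: M=191.1365, payoff=70.0265, prob=0.497871
Price = Σ prob·payoff / R^4 = 40.961880 / 1.411582 = 29.0184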